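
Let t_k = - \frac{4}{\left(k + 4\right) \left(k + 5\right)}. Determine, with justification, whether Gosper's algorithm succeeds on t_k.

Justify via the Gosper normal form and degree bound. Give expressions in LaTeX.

Yes. s_k = - \frac{k}{k + 4}.

The ratio is (k + 4)/(k + 6).
Gosper form: A/B · C(k+1)/C(k) with A=k + 4, B=k + 6, C=1.
Key eq: (k + 4)·f(k+1) = (k + 5)·f(k) + (1).
d = 1 from the (1,1,0) case.
Solve for f: f(k) = k/4 (degree 1 ≤ 1).
Then R = B(k−1)f/C = k*(k + 5)/4, so s_k = R(k)·t_k = -k/(k + 4).
s_(k+1) − s_k = -4/(k**2 + 9*k + 20) = t_k.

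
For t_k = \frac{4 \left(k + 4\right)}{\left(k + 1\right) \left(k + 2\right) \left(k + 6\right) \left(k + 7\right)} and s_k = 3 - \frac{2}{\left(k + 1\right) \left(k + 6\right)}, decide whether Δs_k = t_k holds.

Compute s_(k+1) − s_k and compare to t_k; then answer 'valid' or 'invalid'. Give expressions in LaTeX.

s_(k+1) = 3 - 2/((k + 2)*(k + 7))
s_(k+1) − s_k = 4*(k + 4)/(k**4 + 16*k**3 + 83*k**2 + 152*k + 84)
(s_(k+1) − s_k) − t_k = 0

valid; difference matches t_k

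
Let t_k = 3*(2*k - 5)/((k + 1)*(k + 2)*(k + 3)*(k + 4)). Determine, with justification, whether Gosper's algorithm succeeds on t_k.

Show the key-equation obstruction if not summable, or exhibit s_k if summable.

Yes. s_k = k*(-2*k**2 - 12*k - 31)/(3*(k + 1)*(k + 2)*(k + 3)).

Ratio r(k) = (k + 1)*(2*k - 3)/((k + 5)*(2*k - 5)).
Take A(k)=k + 1, B(k)=k + 5, C(k)=k - 5/2.
f must satisfy (k + 1)·f(k+1) − (k + 4)·f(k) = k - 5/2.
From deg A=1, deg B=1, deg C=1: d=3.
Solving with deg f ≤ 3: f(k) = -k*(2*k**2 + 12*k + 31)/18.
Then R = B(k−1)f/C = -k*(k + 4)*(2*k**2 + 12*k + 31)/(9*(2*k - 5)), so s_k = R(k)·t_k = k*(-2*k**2 - 12*k - 31)/(3*(k + 1)*(k + 2)*(k + 3)).
Δs = 3*(2*k - 5)/(k**4 + 10*k**3 + 35*k**2 + 50*k + 24), as required.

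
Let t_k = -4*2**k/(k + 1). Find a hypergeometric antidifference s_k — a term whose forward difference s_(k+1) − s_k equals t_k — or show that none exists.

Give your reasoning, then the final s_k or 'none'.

Step 1: r(k) = 2*(k + 1)/(k + 2).
A = 2*k + 2, B = k + 2, C = 1.
Solve (2*k + 2)·f(k+1) − (k + 1)·f(k) = 1.
deg f ≤ -1 (via 1,1,0).
Bound -1 < 0, so the key equation has no polynomial solution.

none (Gosper's algorithm certifies no s_k)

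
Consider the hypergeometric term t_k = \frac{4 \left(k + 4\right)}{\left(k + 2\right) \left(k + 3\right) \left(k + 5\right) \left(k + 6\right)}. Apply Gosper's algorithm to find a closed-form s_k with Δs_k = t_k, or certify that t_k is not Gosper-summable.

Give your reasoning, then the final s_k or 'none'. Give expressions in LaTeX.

s_k = \frac{k \left(k + 7\right)}{5 \left(k^{2} + 7 k + 10\right)}

t_(k+1)/t_k = (k + 2)*(k + 5)**2/((k + 4)**2*(k + 7)).
Normal form (A,B,C) = (k + 2, k + 7, k**2 + 8*k + 16).
Need (k + 2)·f(k+1) − (k + 6)·f(k) = k**2 + 8*k + 16.
From deg A=1, deg B=1, deg C=2: d=4.
Solving with deg f ≤ 4: f(k) = k*(k + 3)*(k + 4)*(k + 7)/20.
Get s_k = R·t_k = k*(k + 7)/(5*(k**2 + 7*k + 10)) with R(k) = B(k−1)f(k)/C(k) = k*(k + 3)*(k + 6)*(k + 7)/(20*(k + 4)).
Δs = 4*(k + 4)/(k**4 + 16*k**3 + 91*k**2 + 216*k + 180), as required.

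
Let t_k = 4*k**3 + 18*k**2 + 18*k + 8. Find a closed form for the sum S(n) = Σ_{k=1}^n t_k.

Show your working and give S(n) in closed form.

t_(k+1)/t_k = (2*k**3 + 15*k**2 + 33*k + 24)/(2*k**3 + 9*k**2 + 9*k + 4).
Normal form (A,B,C) = (1, 1, k**3 + 9*k**2/2 + 9*k/2 + 2).
Set up (1)·f(k+1) − (1)·f(k) − (k**3 + 9*k**2/2 + 9*k/2 + 2) = 0.
d = 4 from the (0,0,3) case.
Solving with deg f ≤ 4: f(k) = k*(k**3 + 4*k**2 + k + 2)/4.
Then R = B(k−1)f/C = k*(k**3 + 4*k**2 + k + 2)/(2*(2*k**3 + 9*k**2 + 9*k + 4)), so s_k = R(k)·t_k = k*(k**3 + 4*k**2 + k + 2).
Verify: 4*k**3 + 18*k**2 + 18*k + 8 matches t_k.
Σ_(k=1)^n t_k = s_(n+1) − s_(1) = (n**4 + 8*n**3 + 19*n**2 + 20*n + 8) − (8), i.e. n*(n**3 + 8*n**2 + 19*n + 20).

S(n) = n*(n**3 + 8*n**2 + 19*n + 20)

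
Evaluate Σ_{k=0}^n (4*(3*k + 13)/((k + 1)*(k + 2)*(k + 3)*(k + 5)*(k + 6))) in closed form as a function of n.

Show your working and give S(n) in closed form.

Compute t_(k+1)/t_k: get (k + 1)*(k + 5)*(3*k + 16)/((k + 4)*(k + 7)*(3*k + 13)).
Gosper form: A/B · C(k+1)/C(k) with A=k + 1, B=k + 7, C=k**2 + 25*k/3 + 52/3.
Set up (k + 1)·f(k+1) − (k + 6)·f(k) − (k**2 + 25*k/3 + 52/3) = 0.
Degrees (1,1,2) ⇒ d ≤ 5.
A polynomial solution: f(k) = k*(k + 3)*(k + 4)*(k**2 + 8*k + 17)/30.
Certificate R = B(k−1)f/C = k*(k + 3)*(k + 6)*(k**2 + 8*k + 17)/(10*(3*k + 13)) gives s_k = 2*k*(k**2 + 8*k + 17)/(5*(k**3 + 8*k**2 + 17*k + 10)).
s_(k+1) − s_k = 4*(3*k + 13)/(k**5 + 17*k**4 + 107*k**3 + 307*k**2 + 396*k + 180) = t_k.
Σ_(k=0)^n t_k = s_(n+1) − s_(0) = (2*(n**3 + 11*n**2 + 36*n + 26)/(5*(n**3 + 11*n**2 + 36*n + 36))) − (0), i.e. 2*(n**3 + 11*n**2 + 36*n + 26)/(5*(n**3 + 11*n**2 + 36*n + 36)).

S(n) = 2*(n**3 + 11*n**2 + 36*n + 26)/(5*(n**3 + 11*n**2 + 36*n + 36))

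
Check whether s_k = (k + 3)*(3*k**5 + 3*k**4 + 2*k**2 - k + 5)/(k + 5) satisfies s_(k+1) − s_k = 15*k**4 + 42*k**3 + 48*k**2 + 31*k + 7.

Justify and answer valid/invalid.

s_(k+1) = (k + 4)*(-k + 3*(k + 1)**5 + 3*(k + 1)**4 + 2*(k + 1)**2 + 4)/(k + 6)
s_(k+1) − s_k = (15*k**6 + 183*k**5 + 732*k**4 + 1303*k**3 + 1250*k**2 + 681*k + 150)/(k**2 + 11*k + 30)
(s_(k+1) − s_k) − t_k = 2*(-12*k**5 - 114*k**4 - 258*k**3 - 269*k**2 - 163*k - 30)/(k**2 + 11*k + 30)

Invalid: residual 2*(-12*k**5 - 114*k**4 - 258*k**3 - 269*k**2 - 163*k - 30)/(k**2 + 11*k + 30) ≠ 0.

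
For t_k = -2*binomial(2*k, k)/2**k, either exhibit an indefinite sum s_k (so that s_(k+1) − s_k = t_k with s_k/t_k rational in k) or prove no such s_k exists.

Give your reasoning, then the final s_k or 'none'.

none (Gosper's algorithm certifies no s_k)

r(k) = (2*k + 1)/(k + 1) after simplifying.
Gosper form: A/B · C(k+1)/C(k) with A=2*k + 1, B=k + 1, C=1.
Need (2*k + 1)·f(k+1) − (k)·f(k) = 1.
Degrees (1,1,0) ⇒ d ≤ -1.
Negative degree bound (-1): no f exists, t_k not Gosper-summable.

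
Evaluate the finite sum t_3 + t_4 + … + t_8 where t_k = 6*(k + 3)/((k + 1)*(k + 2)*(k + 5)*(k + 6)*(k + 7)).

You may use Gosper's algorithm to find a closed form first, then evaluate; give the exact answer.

Σ = 151/25200

t_(k+1)/t_k = (k + 1)*(k + 4)*(k + 5)/((k + 3)**2*(k + 8)).
Take A(k)=k + 1, B(k)=k + 8, C(k)=k**3 + 10*k**2 + 33*k + 36.
Solve (k + 1)·f(k+1) − (k + 7)·f(k) = k**3 + 10*k**2 + 33*k + 36.
d = 6 from the (1,1,3) case.
Solve for f: f(k) = k*(k + 2)*(k + 3)*(k + 4)*(k**2 + 12*k + 41)/90 (degree 6 ≤ 6).
Then R = B(k−1)f/C = k*(k + 2)*(k + 7)*(k**2 + 12*k + 41)/(90*(k + 3)), so s_k = R(k)·t_k = k*(k**2 + 12*k + 41)/(15*(k**3 + 12*k**2 + 41*k + 30)).
Verify: 6*(k + 3)/(k**5 + 21*k**4 + 163*k**3 + 567*k**2 + 844*k + 420) matches t_k.
Σ_(k=3)^(8) t_k = s_(9) − s_(3) = 23/350 − (43/720) = 151/25200.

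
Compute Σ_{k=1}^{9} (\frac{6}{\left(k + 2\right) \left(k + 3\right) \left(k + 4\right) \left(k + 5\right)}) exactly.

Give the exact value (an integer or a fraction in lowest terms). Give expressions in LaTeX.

The ratio is (k + 2)/(k + 6).
So A=k + 2 and B=k + 6, with C=1.
Solve (k + 2)·f(k+1) − (k + 5)·f(k) = 1.
deg f ≤ 3 (via 1,1,0).
Solving with deg f ≤ 3: f(k) = k*(k**2 + 9*k + 26)/72.
Get s_k = R·t_k = k*(k**2 + 9*k + 26)/(12*(k + 2)*(k + 3)*(k + 4)) with R(k) = B(k−1)f(k)/C(k) = k*(k + 5)*(k**2 + 9*k + 26)/72.
s_(k+1) − s_k = 6/(k**4 + 14*k**3 + 71*k**2 + 154*k + 120) = t_k.
Sum = s_(10) − s_(1); s_(10) = 15/182, s_(1) = 1/20 ⇒ 59/1820.

Σ = 59/1820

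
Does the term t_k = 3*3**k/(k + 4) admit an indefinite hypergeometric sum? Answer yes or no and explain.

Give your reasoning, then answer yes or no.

No; the degree bound rules out any f.

The ratio is 3*(k + 4)/(k + 5).
A = 3*k + 12, B = k + 5, C = 1.
Key eq: (3*k + 12)·f(k+1) = (k + 4)·f(k) + (1).
d = -1 from the (1,1,0) case.
Negative degree bound (-1): no f exists, t_k not Gosper-summable.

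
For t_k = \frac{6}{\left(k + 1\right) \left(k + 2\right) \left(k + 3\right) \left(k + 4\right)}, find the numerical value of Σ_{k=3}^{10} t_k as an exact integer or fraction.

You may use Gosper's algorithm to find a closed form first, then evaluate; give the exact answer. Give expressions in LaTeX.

The ratio is (k + 1)/(k + 5).
Factor: A=k + 1; B=k + 5; C=1.
Key eq: (k + 1)·f(k+1) = (k + 4)·f(k) + (1).
deg f ≤ 3 (via 1,1,0).
Solving with deg f ≤ 3: f(k) = k*(k**2 + 6*k + 11)/18.
So s_k = (B(k−1)f/C)·t_k = (k*(k + 4)*(k**2 + 6*k + 11)/18)·t_k = k*(k**2 + 6*k + 11)/(3*(k + 1)*(k + 2)*(k + 3)).
Check: Δs_k = 6/(k**4 + 10*k**3 + 35*k**2 + 50*k + 24). ✓
Telescoping: Σ = s_(11) − s_(3) = 121/364 − (19/60) = 43/2730.

Σ = 43/2730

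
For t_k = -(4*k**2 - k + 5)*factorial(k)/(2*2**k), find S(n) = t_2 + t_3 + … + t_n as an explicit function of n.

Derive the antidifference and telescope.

S(n) = 2**(-n - 1)*(7*2**n - 4*n**2*factorial(n) - 7*n*factorial(n) - 3*factorial(n))

Compute t_(k+1)/t_k: get (k + 1)*(-k + 4*(k + 1)**2 + 4)/(2*(4*k**2 - k + 5)).
Take A(k)=k/2 + 1/2, B(k)=1, C(k)=k**2 - k/4 + 5/4.
Need (k/2 + 1/2)·f(k+1) − (1)·f(k) = k**2 - k/4 + 5/4.
Degrees (1,0,2) ⇒ d ≤ 1.
Match coefficients ⇒ f(k) = (4*k - 1)/2.
R(k) = B(k−1)·f(k)/C(k) = 2*(4*k - 1)/(4*k**2 - k + 5); s_k = R·t_k = -(4*k - 1)*factorial(k)/2**k.
Δs = -(4*k**2 - k + 5)*factorial(k)/(2*2**k), as required.
Σ_(k=2)^n t_k = s_(n+1) − s_(2) = (-2**(-n - 1)*(4*n + 3)*factorial(n + 1)) − (-7/2), i.e. 2**(-n - 1)*(7*2**n - 4*n**2*factorial(n) - 7*n*factorial(n) - 3*factorial(n)).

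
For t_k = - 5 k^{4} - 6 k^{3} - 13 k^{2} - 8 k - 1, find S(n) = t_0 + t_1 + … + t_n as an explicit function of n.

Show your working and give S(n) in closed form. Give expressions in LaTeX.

S(n) = - n^{5} - 4 n^{4} - 9 n^{3} - 12 n^{2} - 7 n - 1

r(k) = (5*k**4 + 26*k**3 + 61*k**2 + 72*k + 33)/(5*k**4 + 6*k**3 + 13*k**2 + 8*k + 1) after simplifying.
A = 1, B = 1, C = k**4 + 6*k**3/5 + 13*k**2/5 + 8*k/5 + 1/5.
Set up (1)·f(k+1) − (1)·f(k) − (k**4 + 6*k**3/5 + 13*k**2/5 + 8*k/5 + 1/5) = 0.
deg f ≤ 5 (via 0,0,4).
Solving with deg f ≤ 5: f(k) = k*(k**4 - k**3 + 3*k**2 - k - 1)/5.
Then R = B(k−1)f/C = k*(k**4 - k**3 + 3*k**2 - k - 1)/(5*k**4 + 6*k**3 + 13*k**2 + 8*k + 1), so s_k = R(k)·t_k = k*(-k**4 + k**3 - 3*k**2 + k + 1).
Check: Δs_k = -5*k**4 - 6*k**3 - 13*k**2 - 8*k - 1. ✓
Telescope: S(n) = s_(n+1) − s_(0) = -n**5 - 4*n**4 - 9*n**3 - 12*n**2 - 7*n - 1 − (0) = -n**5 - 4*n**4 - 9*n**3 - 12*n**2 - 7*n - 1.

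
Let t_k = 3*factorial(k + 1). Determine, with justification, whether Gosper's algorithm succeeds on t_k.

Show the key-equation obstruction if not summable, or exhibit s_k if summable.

Step 1: r(k) = k + 2.
So A=k + 2 and B=1, with C=1.
Set up (k + 2)·f(k+1) − (1)·f(k) − (1) = 0.
Degrees (1,0,0) ⇒ d ≤ -1.
Bound -1 < 0, so the key equation has no polynomial solution.

No — key equation has no polynomial f.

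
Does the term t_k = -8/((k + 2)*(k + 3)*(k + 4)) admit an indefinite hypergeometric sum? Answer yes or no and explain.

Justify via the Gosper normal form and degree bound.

Yes. s_k = 2*k*(-k - 5)/(3*(k + 2)*(k + 3)).

Ratio r(k) = (k + 2)/(k + 5).
A = k + 2, B = k + 5, C = 1.
Key eq: (k + 2)·f(k+1) = (k + 4)·f(k) + (1).
Bound: deg f ≤ 2.
Match coefficients ⇒ f(k) = k*(k + 5)/12.
Certificate R = B(k−1)f/C = k*(k + 4)*(k + 5)/12 gives s_k = 2*k*(-k - 5)/(3*(k + 2)*(k + 3)).
Verify: -8/(k**3 + 9*k**2 + 26*k + 24) matches t_k.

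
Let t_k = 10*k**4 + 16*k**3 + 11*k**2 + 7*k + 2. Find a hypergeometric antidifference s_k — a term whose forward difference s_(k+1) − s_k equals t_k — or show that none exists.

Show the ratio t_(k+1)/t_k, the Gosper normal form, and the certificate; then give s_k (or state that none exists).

r(k) = (10*k**4 + 56*k**3 + 119*k**2 + 117*k + 46)/(10*k**4 + 16*k**3 + 11*k**2 + 7*k + 2) after simplifying.
Normal form (A,B,C) = (1, 1, k**4 + 8*k**3/5 + 11*k**2/10 + 7*k/10 + 1/5).
Set up (1)·f(k+1) − (1)·f(k) − (k**4 + 8*k**3/5 + 11*k**2/10 + 7*k/10 + 1/5) = 0.
Bound: deg f ≤ 5.
Solving with deg f ≤ 5: f(k) = k**2*(k + 1)*(2*k**2 - 3*k + 2)/10.
R(k) = B(k−1)·f(k)/C(k) = k**2*(2*k**2 - 3*k + 2)/(10*k**3 + 6*k**2 + 5*k + 2); s_k = R·t_k = k**2*(2*k**3 - k**2 - k + 2).
Δs = 10*k**4 + 16*k**3 + 11*k**2 + 7*k + 2, as required.

s_k = k**2*(2*k**3 - k**2 - k + 2)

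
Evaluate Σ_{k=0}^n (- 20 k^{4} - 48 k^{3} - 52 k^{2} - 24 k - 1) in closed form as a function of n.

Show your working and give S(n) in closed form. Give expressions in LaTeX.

S(n) = - 4 n^{5} - 22 n^{4} - 48 n^{3} - 50 n^{2} - 21 n - 1

Step 1: r(k) = (20*k**4 + 128*k**3 + 316*k**2 + 352*k + 145)/(20*k**4 + 48*k**3 + 52*k**2 + 24*k + 1).
Normal form (A,B,C) = (1, 1, k**4 + 12*k**3/5 + 13*k**2/5 + 6*k/5 + 1/20).
Set up (1)·f(k+1) − (1)·f(k) − (k**4 + 12*k**3/5 + 13*k**2/5 + 6*k/5 + 1/20) = 0.
deg f ≤ 5 (via 0,0,4).
Solve for f: f(k) = k*(4*k**4 + 2*k**3 - 2*k - 3)/20 (degree 5 ≤ 5).
So s_k = (B(k−1)f/C)·t_k = (k*(4*k**4 + 2*k**3 - 2*k - 3)/(20*k**4 + 48*k**3 + 52*k**2 + 24*k + 1))·t_k = k*(-4*k**4 - 2*k**3 + 2*k + 3).
Check: Δs_k = -20*k**4 - 48*k**3 - 52*k**2 - 24*k - 1. ✓
s_(n+1) = -4*n**5 - 22*n**4 - 48*n**3 - 50*n**2 - 21*n - 1 and s_(0) = 0, so S(n) = -4*n**5 - 22*n**4 - 48*n**3 - 50*n**2 - 21*n - 1.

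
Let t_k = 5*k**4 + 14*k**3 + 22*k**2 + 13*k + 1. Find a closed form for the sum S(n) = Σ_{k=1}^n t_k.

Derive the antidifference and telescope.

t_(k+1)/t_k = (5*k**4 + 34*k**3 + 94*k**2 + 119*k + 55)/(5*k**4 + 14*k**3 + 22*k**2 + 13*k + 1).
A = 1, B = 1, C = k**4 + 14*k**3/5 + 22*k**2/5 + 13*k/5 + 1/5.
Need (1)·f(k+1) − (1)·f(k) = k**4 + 14*k**3/5 + 22*k**2/5 + 13*k/5 + 1/5.
Bound: deg f ≤ 5.
Solve for f: f(k) = k*(k**4 + k**3 + 2*k**2 - k - 2)/5 (degree 5 ≤ 5).
So s_k = (B(k−1)f/C)·t_k = (k*(k**4 + k**3 + 2*k**2 - k - 2)/(5*k**4 + 14*k**3 + 22*k**2 + 13*k + 1))·t_k = k*(k**4 + k**3 + 2*k**2 - k - 2).
Δs = 5*k**4 + 14*k**3 + 22*k**2 + 13*k + 1, as required.
s_(n+1) = n**5 + 6*n**4 + 16*n**3 + 21*n**2 + 11*n + 1 and s_(1) = 1, so S(n) = n*(n**4 + 6*n**3 + 16*n**2 + 21*n + 11).

S(n) = n*(n**4 + 6*n**3 + 16*n**2 + 21*n + 11)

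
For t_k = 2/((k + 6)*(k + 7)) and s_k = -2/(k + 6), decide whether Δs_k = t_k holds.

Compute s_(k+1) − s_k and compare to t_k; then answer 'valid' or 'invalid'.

s_(k+1) = -2/(k + 7)
s_(k+1) − s_k = 2/((k + 6)*(k + 7))
(s_(k+1) − s_k) − t_k = 0

Valid: the claim telescopes to t_k.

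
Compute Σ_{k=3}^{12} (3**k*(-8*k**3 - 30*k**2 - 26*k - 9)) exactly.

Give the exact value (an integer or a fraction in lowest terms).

The ratio is 3*(8*k**3 + 54*k**2 + 110*k + 73)/(8*k**3 + 30*k**2 + 26*k + 9).
So A=3 and B=1, with C=k**3 + 15*k**2/4 + 13*k/4 + 9/8.
f must satisfy (3)·f(k+1) − (1)·f(k) = k**3 + 15*k**2/4 + 13*k/4 + 9/8.
deg f ≤ 3 (via 0,0,3).
Solve for f: f(k) = (4*k - 3)*(k**2 + 1)/8 (degree 3 ≤ 3).
Then R = B(k−1)f/C = (4*k - 3)*(k**2 + 1)/(8*k**3 + 30*k**2 + 26*k + 9), so s_k = R(k)·t_k = 3**k*(-4*k**3 + 3*k**2 - 4*k + 3).
Δs = 3**k*(-8*k**3 - 30*k**2 - 26*k - 9), as required.
Sum = s_(13) − s_(3); s_(13) = -13280710590, s_(3) = -2430 ⇒ -13280708160.

Σ = -13280708160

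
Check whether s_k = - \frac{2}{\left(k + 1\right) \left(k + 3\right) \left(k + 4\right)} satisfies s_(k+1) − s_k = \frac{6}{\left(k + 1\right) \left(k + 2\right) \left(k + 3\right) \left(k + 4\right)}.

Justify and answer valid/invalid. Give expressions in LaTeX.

s_(k+1) = -2/((k + 2)*(k + 4)*(k + 5))
s_(k+1) − s_k = 2*(3*k + 7)/(k**5 + 15*k**4 + 85*k**3 + 225*k**2 + 274*k + 120)
(s_(k+1) − s_k) − t_k = -16/(k**5 + 15*k**4 + 85*k**3 + 225*k**2 + 274*k + 120)

Invalid: residual - \frac{16}{k^{5} + 15 k^{4} + 85 k^{3} + 225 k^{2} + 274 k + 120} ≠ 0.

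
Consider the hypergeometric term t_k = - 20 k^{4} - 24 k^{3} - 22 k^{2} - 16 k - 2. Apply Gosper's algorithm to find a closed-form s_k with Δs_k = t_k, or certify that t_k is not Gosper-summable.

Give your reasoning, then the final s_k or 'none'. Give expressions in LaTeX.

Step 1: r(k) = (10*k**4 + 52*k**3 + 107*k**2 + 106*k + 42)/(10*k**4 + 12*k**3 + 11*k**2 + 8*k + 1).
So A=1 and B=1, with C=k**4 + 6*k**3/5 + 11*k**2/10 + 4*k/5 + 1/10.
Set up (1)·f(k+1) − (1)·f(k) − (k**4 + 6*k**3/5 + 11*k**2/10 + 4*k/5 + 1/10) = 0.
Degrees (0,0,4) ⇒ d ≤ 5.
Solve for f: f(k) = k*(4*k**4 - 4*k**3 + 2*k**2 + 3*k - 3)/20 (degree 5 ≤ 5).
So s_k = (B(k−1)f/C)·t_k = (k*(4*k**4 - 4*k**3 + 2*k**2 + 3*k - 3)/(2*(10*k**4 + 12*k**3 + 11*k**2 + 8*k + 1)))·t_k = k*(-4*k**4 + 4*k**3 - 2*k**2 - 3*k + 3).
Δs = -20*k**4 - 24*k**3 - 22*k**2 - 16*k - 2, as required.

s_k = k \left(- 4 k^{4} + 4 k^{3} - 2 k^{2} - 3 k + 3\right)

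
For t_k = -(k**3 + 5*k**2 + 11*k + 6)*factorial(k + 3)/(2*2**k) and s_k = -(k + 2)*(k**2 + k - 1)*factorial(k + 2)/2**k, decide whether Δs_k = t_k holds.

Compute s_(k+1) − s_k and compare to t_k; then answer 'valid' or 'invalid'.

s_(k+1) = -(k + 3)*(k**2 + 3*k + 1)*factorial(k + 3)/(2*2**k)
s_(k+1) − s_k = -(k**4 + 7*k**3 + 22*k**2 + 31*k + 13)*factorial(k + 2)/(2*2**k)
(s_(k+1) − s_k) − t_k = (k + 1)*(k**2 + 3*k + 5)*factorial(k + 2)/(2*2**k)

Invalid: residual (k + 1)*(k**2 + 3*k + 5)*factorial(k + 2)/(2*2**k) ≠ 0.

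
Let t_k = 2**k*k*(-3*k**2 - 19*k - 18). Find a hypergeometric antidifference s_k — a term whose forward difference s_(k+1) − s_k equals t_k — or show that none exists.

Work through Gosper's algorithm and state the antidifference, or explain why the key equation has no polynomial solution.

s_k = 2**k*k*(-3*k**2 - k + 4)

Ratio r(k) = 2*(3*k**3 + 28*k**2 + 65*k + 40)/(k*(3*k**2 + 19*k + 18)).
Gosper form: A/B · C(k+1)/C(k) with A=2, B=1, C=k**3 + 19*k**2/3 + 6*k.
Need (2)·f(k+1) − (1)·f(k) = k**3 + 19*k**2/3 + 6*k.
deg f ≤ 3 (via 0,0,3).
Solving with deg f ≤ 3: f(k) = k*(k - 1)*(3*k + 4)/3.
Then R = B(k−1)f/C = (k - 1)*(3*k + 4)/(3*k**2 + 19*k + 18), so s_k = R(k)·t_k = 2**k*k*(-3*k**2 - k + 4).
Δs = 2**k*k*(-3*k**2 - 19*k - 18), as required.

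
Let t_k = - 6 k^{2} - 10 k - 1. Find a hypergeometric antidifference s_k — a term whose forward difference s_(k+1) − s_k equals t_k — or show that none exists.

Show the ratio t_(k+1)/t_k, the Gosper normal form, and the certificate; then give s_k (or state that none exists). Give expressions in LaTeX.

Step 1: r(k) = (6*k**2 + 22*k + 17)/(6*k**2 + 10*k + 1).
Gosper form: A/B · C(k+1)/C(k) with A=1, B=1, C=k**2 + 5*k/3 + 1/6.
Need (1)·f(k+1) − (1)·f(k) = k**2 + 5*k/3 + 1/6.
deg f ≤ 3 (via 0,0,2).
Coefficient equations give f(k) = k*(2*k**2 + 2*k - 3)/6.
Get s_k = R·t_k = k*(-2*k**2 - 2*k + 3) with R(k) = B(k−1)f(k)/C(k) = k*(2*k**2 + 2*k - 3)/(6*k**2 + 10*k + 1).
Verify: -6*k**2 - 10*k - 1 matches t_k.

s_k = k \left(- 2 k^{2} - 2 k + 3\right)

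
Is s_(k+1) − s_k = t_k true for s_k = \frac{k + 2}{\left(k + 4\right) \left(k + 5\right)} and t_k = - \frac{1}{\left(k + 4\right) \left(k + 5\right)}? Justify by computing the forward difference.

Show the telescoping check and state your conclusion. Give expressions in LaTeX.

s_(k+1) = (k + 3)/((k + 5)*(k + 6))
s_(k+1) − s_k = -k/(k**3 + 15*k**2 + 74*k + 120)
(s_(k+1) − s_k) − t_k = 6/(k**3 + 15*k**2 + 74*k + 120)

Invalid: residual \frac{6}{k^{3} + 15 k^{2} + 74 k + 120} ≠ 0.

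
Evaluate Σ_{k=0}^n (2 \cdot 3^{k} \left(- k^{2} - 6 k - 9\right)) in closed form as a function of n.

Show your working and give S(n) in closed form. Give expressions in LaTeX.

S(n) = - 3 \cdot 3^{n} n^{2} - 15 \cdot 3^{n} n - 21 \cdot 3^{n} + 3

Step 1: r(k) = 3*(k**2 + 8*k + 16)/(k**2 + 6*k + 9).
Normal form (A,B,C) = (3, 1, k**2 + 6*k + 9).
Key eq: (3)·f(k+1) = (1)·f(k) + (k**2 + 6*k + 9).
d = 2 from the (0,0,2) case.
Solve for f: f(k) = (k**2 + 3*k + 3)/2 (degree 2 ≤ 2).
R(k) = B(k−1)·f(k)/C(k) = (k**2 + 3*k + 3)/(2*(k + 3)**2); s_k = R·t_k = 3**k*(-k**2 - 3*k - 3).
Δs = 2*3**k*(-k**2 - 6*k - 9), as required.
Telescope: S(n) = s_(n+1) − s_(0) = 3**(n + 1)*(-n**2 - 5*n - 7) − (-3) = -3*3**n*n**2 - 15*3**n*n - 21*3**n + 3.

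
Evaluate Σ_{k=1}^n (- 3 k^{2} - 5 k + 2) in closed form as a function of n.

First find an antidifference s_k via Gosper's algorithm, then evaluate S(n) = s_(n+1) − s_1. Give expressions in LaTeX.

r(k) = (3*k**2 + 11*k + 6)/(3*k**2 + 5*k - 2) after simplifying.
Factor: A=1; B=1; C=k**2 + 5*k/3 - 2/3.
Need (1)·f(k+1) − (1)·f(k) = k**2 + 5*k/3 - 2/3.
d = 3 from the (0,0,2) case.
Solve for f: f(k) = k*(k**2 + k - 4)/3 (degree 3 ≤ 3).
Get s_k = R·t_k = k*(-k**2 - k + 4) with R(k) = B(k−1)f(k)/C(k) = k*(k**2 + k - 4)/((k + 2)*(3*k - 1)).
Verify: -3*k**2 - 5*k + 2 matches t_k.
Telescope: S(n) = s_(n+1) − s_(1) = -n**3 - 4*n**2 - n + 2 − (2) = n*(-n**2 - 4*n - 1).

S(n) = n \left(- n^{2} - 4 n - 1\right)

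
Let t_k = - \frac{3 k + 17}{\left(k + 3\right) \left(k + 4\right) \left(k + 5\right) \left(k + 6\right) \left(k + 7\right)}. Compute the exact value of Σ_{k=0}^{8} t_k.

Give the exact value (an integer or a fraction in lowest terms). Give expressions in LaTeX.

The ratio is (k + 3)*(3*k + 20)/((k + 8)*(3*k + 17)).
Take A(k)=k + 3, B(k)=k + 8, C(k)=k + 17/3.
Solve (k + 3)·f(k+1) − (k + 7)·f(k) = k + 17/3.
Bound: deg f ≤ 4.
Match coefficients ⇒ f(k) = k*(k + 5)*(k**2 + 13*k + 54)/216.
R(k) = B(k−1)·f(k)/C(k) = k*(k + 5)*(k + 7)*(k**2 + 13*k + 54)/(72*(3*k + 17)); s_k = R·t_k = k*(-k**2 - 13*k - 54)/(72*(k**3 + 13*k**2 + 54*k + 72)).
s_(k+1) − s_k = (-3*k - 17)/(k**5 + 25*k**4 + 245*k**3 + 1175*k**2 + 2754*k + 2520) = t_k.
Sum = s_(9) − s_(0); s_(9) = -7/520, s_(0) = 0 ⇒ -7/520.

Σ = -7/520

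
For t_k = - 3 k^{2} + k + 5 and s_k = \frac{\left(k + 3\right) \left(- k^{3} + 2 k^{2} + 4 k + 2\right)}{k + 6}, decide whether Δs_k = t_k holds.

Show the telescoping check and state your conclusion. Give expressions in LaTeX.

s_(k+1) = (-k**4 - 5*k**3 + k**2 + 27*k + 28)/(k + 7)
s_(k+1) − s_k = (-3*k**4 - 32*k**3 - 51*k**2 + 86*k + 126)/(k**2 + 13*k + 42)
(s_(k+1) − s_k) − t_k = 3*(2*k**3 + 19*k**2 - 7*k - 28)/(k**2 + 13*k + 42)

Invalid: residual \frac{3 \left(2 k^{3} + 19 k^{2} - 7 k - 28\right)}{k^{2} + 13 k + 42} ≠ 0.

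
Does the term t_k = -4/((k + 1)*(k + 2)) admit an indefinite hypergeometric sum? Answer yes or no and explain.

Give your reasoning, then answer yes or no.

Yes. s_k = -4*k/(k + 1).

t_(k+1)/t_k = (k + 1)/(k + 3).
Take A(k)=k + 1, B(k)=k + 3, C(k)=1.
Key eq: (k + 1)·f(k+1) = (k + 2)·f(k) + (1).
d = 1 from the (1,1,0) case.
Solve for f: f(k) = k (degree 1 ≤ 1).
So s_k = (B(k−1)f/C)·t_k = (k*(k + 2))·t_k = -4*k/(k + 1).
s_(k+1) − s_k = -4/(k**2 + 3*k + 2) = t_k.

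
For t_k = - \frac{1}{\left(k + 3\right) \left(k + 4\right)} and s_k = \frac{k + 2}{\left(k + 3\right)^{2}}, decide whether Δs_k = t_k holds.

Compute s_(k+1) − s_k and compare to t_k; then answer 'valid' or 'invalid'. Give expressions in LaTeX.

s_(k+1) = (k + 3)/(k + 4)**2
s_(k+1) − s_k = (-(k + 2)*(k + 4)**2 + (k + 3)**3)/((k + 3)**2*(k + 4)**2)
(s_(k+1) − s_k) − t_k = (2*k + 7)/(k**4 + 14*k**3 + 73*k**2 + 168*k + 144)

Invalid: residual \frac{2 k + 7}{k^{4} + 14 k^{3} + 73 k^{2} + 168 k + 144} ≠ 0.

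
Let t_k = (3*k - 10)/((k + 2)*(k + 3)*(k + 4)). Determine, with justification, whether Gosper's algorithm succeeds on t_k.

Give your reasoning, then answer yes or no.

The ratio is (k + 2)*(3*k - 7)/((k + 5)*(3*k - 10)).
A = k + 2, B = k + 5, C = k - 10/3.
Need (k + 2)·f(k+1) − (k + 4)·f(k) = k - 10/3.
deg f ≤ 2 (via 1,1,1).
Solving with deg f ≤ 2: f(k) = -k*(k + 14)/9.
R(k) = B(k−1)·f(k)/C(k) = -k*(k + 4)*(k + 14)/(3*(3*k - 10)); s_k = R·t_k = k*(-k - 14)/(3*(k + 2)*(k + 3)).
s_(k+1) − s_k = (3*k - 10)/(k**3 + 9*k**2 + 26*k + 24) = t_k.

Yes. s_k = k*(-k - 14)/(3*(k + 2)*(k + 3)).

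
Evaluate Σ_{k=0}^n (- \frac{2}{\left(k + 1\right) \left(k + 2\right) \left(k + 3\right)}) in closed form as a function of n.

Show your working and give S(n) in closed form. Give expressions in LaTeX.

S(n) = \frac{- n^{2} - 5 n - 4}{2 \left(n^{2} + 5 n + 6\right)}

The ratio is (k + 1)/(k + 4).
Take A(k)=k + 1, B(k)=k + 4, C(k)=1.
f must satisfy (k + 1)·f(k+1) − (k + 3)·f(k) = 1.
Degrees (1,1,0) ⇒ d ≤ 2.
Solve for f: f(k) = k*(k + 3)/4 (degree 2 ≤ 2).
Certificate R = B(k−1)f/C = k*(k + 3)**2/4 gives s_k = k*(-k - 3)/(2*(k + 1)*(k + 2)).
Check: Δs_k = -2/(k**3 + 6*k**2 + 11*k + 6). ✓
Σ_(k=0)^n t_k = s_(n+1) − s_(0) = ((-n**2 - 5*n - 4)/(2*(n**2 + 5*n + 6))) − (0), i.e. (-n**2 - 5*n - 4)/(2*(n**2 + 5*n + 6)).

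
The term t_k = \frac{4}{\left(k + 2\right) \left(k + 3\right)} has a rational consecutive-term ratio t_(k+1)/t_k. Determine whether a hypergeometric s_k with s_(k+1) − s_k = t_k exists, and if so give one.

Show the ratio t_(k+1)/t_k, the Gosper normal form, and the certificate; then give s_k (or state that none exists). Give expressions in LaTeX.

s_k = \frac{2 k}{k + 2}

The ratio is (k + 2)/(k + 4).
Normal form (A,B,C) = (k + 2, k + 4, 1).
Key eq: (k + 2)·f(k+1) = (k + 3)·f(k) + (1).
Degrees (1,1,0) ⇒ d ≤ 1.
Coefficient equations give f(k) = k/2.
So s_k = (B(k−1)f/C)·t_k = (k*(k + 3)/2)·t_k = 2*k/(k + 2).
s_(k+1) − s_k = 4/(k**2 + 5*k + 6) = t_k.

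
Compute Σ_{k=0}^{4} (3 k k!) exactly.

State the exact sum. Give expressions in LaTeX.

Σ = 357

Step 1: r(k) = (k + 1)**2/k.
Factor: A=k + 1; B=1; C=k.
f must satisfy (k + 1)·f(k+1) − (1)·f(k) = k.
Bound: deg f ≤ 0.
Coefficient equations give f(k) = 1.
Get s_k = R·t_k = 3*factorial(k) with R(k) = B(k−1)f(k)/C(k) = 1/k.
Δs = 3*k*factorial(k), as required.
Σ_(k=0)^(4) t_k = s_(5) − s_(0) = 360 − (3) = 357.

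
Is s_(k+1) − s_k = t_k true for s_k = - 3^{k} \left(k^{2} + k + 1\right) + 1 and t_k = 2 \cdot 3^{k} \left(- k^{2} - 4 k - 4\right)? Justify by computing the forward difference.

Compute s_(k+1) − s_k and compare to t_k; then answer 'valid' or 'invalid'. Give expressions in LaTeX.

Valid — Δs_k = t_k.

s_(k+1) = -3*3**k*(k + (k + 1)**2 + 2) + 1
s_(k+1) − s_k = 2*3**k*(-k**2 - 4*k - 4)
(s_(k+1) − s_k) − t_k = 0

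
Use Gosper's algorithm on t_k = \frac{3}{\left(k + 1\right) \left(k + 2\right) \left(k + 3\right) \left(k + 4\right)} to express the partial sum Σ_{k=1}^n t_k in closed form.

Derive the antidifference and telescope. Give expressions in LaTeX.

S(n) = \frac{n \left(n^{2} + 9 n + 26\right)}{24 \left(n^{3} + 9 n^{2} + 26 n + 24\right)}

Compute t_(k+1)/t_k: get (k + 1)/(k + 5).
Take A(k)=k + 1, B(k)=k + 5, C(k)=1.
Key eq: (k + 1)·f(k+1) = (k + 4)·f(k) + (1).
Degrees (1,1,0) ⇒ d ≤ 3.
Match coefficients ⇒ f(k) = k*(k**2 + 6*k + 11)/18.
Get s_k = R·t_k = k*(k**2 + 6*k + 11)/(6*(k + 1)*(k + 2)*(k + 3)) with R(k) = B(k−1)f(k)/C(k) = k*(k + 4)*(k**2 + 6*k + 11)/18.
s_(k+1) − s_k = 3/(k**4 + 10*k**3 + 35*k**2 + 50*k + 24) = t_k.
s_(n+1) = (n**3 + 9*n**2 + 26*n + 18)/(6*(n**3 + 9*n**2 + 26*n + 24)) and s_(1) = 1/8, so S(n) = n*(n**2 + 9*n + 26)/(24*(n**3 + 9*n**2 + 26*n + 24)).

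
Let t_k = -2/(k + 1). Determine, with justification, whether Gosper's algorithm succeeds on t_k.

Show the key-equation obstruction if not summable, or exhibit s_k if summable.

t_(k+1)/t_k = (k + 1)/(k + 2).
So A=k + 1 and B=k + 2, with C=1.
Key eq: (k + 1)·f(k+1) = (k + 1)·f(k) + (1).
Degrees (1,1,0) ⇒ d ≤ 0.
Write f(k) = c0. Then LHS − RHS = -1, requiring -1 = 0: contradictory. No certificate.

No. Not Gosper-summable.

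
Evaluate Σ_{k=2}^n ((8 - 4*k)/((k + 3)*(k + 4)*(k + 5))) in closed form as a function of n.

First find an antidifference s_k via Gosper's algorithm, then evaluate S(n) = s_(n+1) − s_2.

S(n) = (-n**2 + 3*n - 2)/(3*(n**2 + 9*n + 20))

r(k) = (k - 1)*(k + 3)/((k - 2)*(k + 6)) after simplifying.
A = k + 3, B = k + 6, C = k - 2.
Need (k + 3)·f(k+1) − (k + 5)·f(k) = k - 2.
deg f ≤ 2 (via 1,1,1).
Coefficient equations give f(k) = k*(k - 17)/24.
R(k) = B(k−1)·f(k)/C(k) = k*(k - 17)*(k + 5)/(24*(k - 2)); s_k = R·t_k = -k*(k - 17)/(6*(k + 3)*(k + 4)).
Verify: 4*(2 - k)/(k**3 + 12*k**2 + 47*k + 60) matches t_k.
Evaluate: s_(n+1) = (-n**2 + 15*n + 16)/(6*(n**2 + 9*n + 20)); subtract s_(2) = 1/6 ⇒ S(n) = (-n**2 + 3*n - 2)/(3*(n**2 + 9*n + 20)).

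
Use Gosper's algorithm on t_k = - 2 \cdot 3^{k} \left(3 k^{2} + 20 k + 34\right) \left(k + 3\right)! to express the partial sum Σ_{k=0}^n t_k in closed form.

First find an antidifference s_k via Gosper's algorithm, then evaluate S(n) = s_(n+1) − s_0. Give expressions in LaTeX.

Compute t_(k+1)/t_k: get 3*(3*k**3 + 38*k**2 + 161*k + 228)/(3*k**2 + 20*k + 34).
Take A(k)=3*k + 12, B(k)=1, C(k)=k**2 + 20*k/3 + 34/3.
Set up (3*k + 12)·f(k+1) − (1)·f(k) − (k**2 + 20*k/3 + 34/3) = 0.
d = 1 from the (1,0,2) case.
Solve for f: f(k) = (k + 2)/3 (degree 1 ≤ 1).
Certificate R = B(k−1)f/C = (k + 2)/(3*k**2 + 20*k + 34) gives s_k = -2*3**k*(k + 2)*factorial(k + 3).
Verify: -2*3**k*(3*k**2 + 20*k + 34)*factorial(k + 3) matches t_k.
s_(n+1) = -6*3**n*(n + 3)*factorial(n + 4) and s_(0) = -24, so S(n) = -6*3**n*n*factorial(n + 4) - 18*3**n*factorial(n + 4) + 24.

S(n) = - 6 \cdot 3^{n} n \left(n + 4\right)! - 18 \cdot 3^{n} \left(n + 4\right)! + 24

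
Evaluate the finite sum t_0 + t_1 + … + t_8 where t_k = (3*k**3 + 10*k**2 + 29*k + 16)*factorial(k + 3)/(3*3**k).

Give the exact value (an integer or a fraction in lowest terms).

Σ = 55193600/9

Compute t_(k+1)/t_k: get (3*k**4 + 31*k**3 + 134*k**2 + 290*k + 232)/(3*(3*k**3 + 10*k**2 + 29*k + 16)).
Take A(k)=k/3 + 4/3, B(k)=1, C(k)=k**3 + 10*k**2/3 + 29*k/3 + 16/3.
Key eq: (k/3 + 4/3)·f(k+1) = (1)·f(k) + (k**3 + 10*k**2/3 + 29*k/3 + 16/3).
deg f ≤ 2 (via 1,0,3).
Solving with deg f ≤ 2: f(k) = k*(3*k + 1).
Get s_k = R·t_k = k*(3*k + 1)*factorial(k + 3)/3**k with R(k) = B(k−1)f(k)/C(k) = 3*k*(3*k + 1)/(3*k**3 + 10*k**2 + 29*k + 16).
s_(k+1) − s_k = (3*k**3 + 10*k**2 + 29*k + 16)*factorial(k + 3)/(3*3**k) = t_k.
Sum = s_(9) − s_(0); s_(9) = 55193600/9, s_(0) = 0 ⇒ 55193600/9.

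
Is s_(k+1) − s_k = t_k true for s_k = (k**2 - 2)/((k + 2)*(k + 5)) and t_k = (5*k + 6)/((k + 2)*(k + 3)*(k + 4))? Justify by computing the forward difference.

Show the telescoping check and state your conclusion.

s_(k+1) = ((k + 1)**2 - 2)/((k + 3)*(k + 6))
s_(k+1) − s_k = (7*k**2 + 31*k + 26)/(k**4 + 16*k**3 + 91*k**2 + 216*k + 180)
(s_(k+1) − s_k) − t_k = 2*(k**3 - k**2 - 33*k - 38)/(k**5 + 20*k**4 + 155*k**3 + 580*k**2 + 1044*k + 720)

Invalid: residual 2*(k**3 - k**2 - 33*k - 38)/(k**5 + 20*k**4 + 155*k**3 + 580*k**2 + 1044*k + 720) ≠ 0.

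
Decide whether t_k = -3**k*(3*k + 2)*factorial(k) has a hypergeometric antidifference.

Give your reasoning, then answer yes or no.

Ratio r(k) = 3*(k + 1)*(3*k + 5)/(3*k + 2).
So A=3*k + 3 and B=1, with C=k + 2/3.
Set up (3*k + 3)·f(k+1) − (1)·f(k) − (k + 2/3) = 0.
From deg A=1, deg B=0, deg C=1: d=0.
Match coefficients ⇒ f(k) = 1/3.
R(k) = B(k−1)·f(k)/C(k) = 1/(3*k + 2); s_k = R·t_k = -3**k*factorial(k).
s_(k+1) − s_k = -3**k*(3*k + 2)*factorial(k) = t_k.

Yes. s_k = -3**k*factorial(k).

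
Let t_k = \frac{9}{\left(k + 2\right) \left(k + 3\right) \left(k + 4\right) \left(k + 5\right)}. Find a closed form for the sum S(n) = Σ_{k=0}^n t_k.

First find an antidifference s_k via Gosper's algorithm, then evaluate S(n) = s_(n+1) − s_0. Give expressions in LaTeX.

S(n) = \frac{n^{3} + 12 n^{2} + 47 n + 36}{8 \left(n^{3} + 12 n^{2} + 47 n + 60\right)}

t_(k+1)/t_k = (k + 2)/(k + 6).
Normal form (A,B,C) = (k + 2, k + 6, 1).
f must satisfy (k + 2)·f(k+1) − (k + 5)·f(k) = 1.
From deg A=1, deg B=1, deg C=0: d=3.
Solve for f: f(k) = k*(k**2 + 9*k + 26)/72 (degree 3 ≤ 3).
Certificate R = B(k−1)f/C = k*(k + 5)*(k**2 + 9*k + 26)/72 gives s_k = k*(k**2 + 9*k + 26)/(8*(k + 2)*(k + 3)*(k + 4)).
s_(k+1) − s_k = 9/(k**4 + 14*k**3 + 71*k**2 + 154*k + 120) = t_k.
Σ_(k=0)^n t_k = s_(n+1) − s_(0) = ((n**3 + 12*n**2 + 47*n + 36)/(8*(n**3 + 12*n**2 + 47*n + 60))) − (0), i.e. (n**3 + 12*n**2 + 47*n + 36)/(8*(n**3 + 12*n**2 + 47*n + 60)).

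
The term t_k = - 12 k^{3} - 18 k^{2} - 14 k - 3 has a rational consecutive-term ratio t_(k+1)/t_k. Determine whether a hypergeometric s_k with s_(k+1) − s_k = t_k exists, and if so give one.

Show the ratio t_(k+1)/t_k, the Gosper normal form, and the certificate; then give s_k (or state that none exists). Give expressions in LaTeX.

s_k = k \left(- 3 k^{3} - k + 1\right)

Compute t_(k+1)/t_k: get (12*k**3 + 54*k**2 + 86*k + 47)/(12*k**3 + 18*k**2 + 14*k + 3).
Normal form (A,B,C) = (1, 1, k**3 + 3*k**2/2 + 7*k/6 + 1/4).
Need (1)·f(k+1) − (1)·f(k) = k**3 + 3*k**2/2 + 7*k/6 + 1/4.
deg f ≤ 4 (via 0,0,3).
Solve for f: f(k) = k*(3*k**3 + k - 1)/12 (degree 4 ≤ 4).
So s_k = (B(k−1)f/C)·t_k = (k*(3*k**3 + k - 1)/(12*k**3 + 18*k**2 + 14*k + 3))·t_k = k*(-3*k**3 - k + 1).
Δs = -12*k**3 - 18*k**2 - 14*k - 3, as required.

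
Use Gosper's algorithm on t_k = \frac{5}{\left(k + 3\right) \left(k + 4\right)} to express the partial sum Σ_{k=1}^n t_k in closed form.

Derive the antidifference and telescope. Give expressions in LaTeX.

Ratio r(k) = (k + 3)/(k + 5).
A = k + 3, B = k + 5, C = 1.
Need (k + 3)·f(k+1) − (k + 4)·f(k) = 1.
deg f ≤ 1 (via 1,1,0).
A polynomial solution: f(k) = k/3.
R(k) = B(k−1)·f(k)/C(k) = k*(k + 4)/3; s_k = R·t_k = 5*k/(3*(k + 3)).
Verify: 5/(k**2 + 7*k + 12) matches t_k.
s_(n+1) = 5*(n + 1)/(3*(n + 4)) and s_(1) = 5/12, so S(n) = 5*n/(4*(n + 4)).

S(n) = \frac{5 n}{4 \left(n + 4\right)}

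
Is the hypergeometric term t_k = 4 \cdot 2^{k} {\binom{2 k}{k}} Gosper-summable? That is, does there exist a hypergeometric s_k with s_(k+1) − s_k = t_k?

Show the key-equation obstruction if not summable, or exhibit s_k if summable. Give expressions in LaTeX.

No — key equation has no polynomial f.

The ratio is 4*(2*k + 1)/(k + 1).
A = 8*k + 4, B = k + 1, C = 1.
f must satisfy (8*k + 4)·f(k+1) − (k)·f(k) = 1.
From deg A=1, deg B=1, deg C=0: d=-1.
deg f ≤ -1 is impossible — no certificate.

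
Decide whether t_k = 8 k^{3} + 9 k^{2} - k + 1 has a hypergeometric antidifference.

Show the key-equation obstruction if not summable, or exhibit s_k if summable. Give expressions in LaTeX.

Yes. s_k = k \left(2 k^{3} - k^{2} - 3 k + 3\right).

t_(k+1)/t_k = (-k + 8*(k + 1)**3 + 9*(k + 1)**2)/(8*k**3 + 9*k**2 - k + 1).
A = 1, B = 1, C = k**3 + 9*k**2/8 - k/8 + 1/8.
Need (1)·f(k+1) − (1)·f(k) = k**3 + 9*k**2/8 - k/8 + 1/8.
From deg A=0, deg B=0, deg C=3: d=4.
Coefficient equations give f(k) = k*(2*k**3 - k**2 - 3*k + 3)/8.
Certificate R = B(k−1)f/C = k*(2*k**3 - k**2 - 3*k + 3)/(8*k**3 + 9*k**2 - k + 1) gives s_k = k*(2*k**3 - k**2 - 3*k + 3).
s_(k+1) − s_k = 8*k**3 + 9*k**2 - k + 1 = t_k.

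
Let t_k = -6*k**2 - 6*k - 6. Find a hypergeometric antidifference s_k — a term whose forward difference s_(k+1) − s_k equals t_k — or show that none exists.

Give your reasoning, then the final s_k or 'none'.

r(k) = (k + (k + 1)**2 + 2)/(k**2 + k + 1) after simplifying.
Factor: A=1; B=1; C=k**2 + k + 1.
Solve (1)·f(k+1) − (1)·f(k) = k**2 + k + 1.
deg f ≤ 3 (via 0,0,2).
Match coefficients ⇒ f(k) = k*(k**2 + 2)/3.
R(k) = B(k−1)·f(k)/C(k) = k*(k**2 + 2)/(3*(k**2 + k + 1)); s_k = R·t_k = 2*k*(-k**2 - 2).
s_(k+1) − s_k = -6*k**2 - 6*k - 6 = t_k.

s_k = 2*k*(-k**2 - 2)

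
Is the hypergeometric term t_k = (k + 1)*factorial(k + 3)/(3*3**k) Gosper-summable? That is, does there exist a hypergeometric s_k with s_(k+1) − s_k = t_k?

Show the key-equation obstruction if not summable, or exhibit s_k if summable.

Yes. s_k = factorial(k + 3)/3**k.

Ratio r(k) = (k + 2)*(k + 4)/(3*(k + 1)).
Gosper form: A/B · C(k+1)/C(k) with A=k/3 + 4/3, B=1, C=k + 1.
Solve (k/3 + 4/3)·f(k+1) − (1)·f(k) = k + 1.
Degrees (1,0,1) ⇒ d ≤ 0.
Solve for f: f(k) = 3 (degree 0 ≤ 0).
Certificate R = B(k−1)f/C = 3/(k + 1) gives s_k = factorial(k + 3)/3**k.
Verify: (k + 1)*factorial(k + 3)/(3*3**k) matches t_k.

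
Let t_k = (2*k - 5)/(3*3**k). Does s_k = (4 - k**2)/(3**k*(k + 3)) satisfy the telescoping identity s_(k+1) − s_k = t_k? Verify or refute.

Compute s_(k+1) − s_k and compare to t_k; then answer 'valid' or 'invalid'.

s_(k+1) = (4 - (k + 1)**2)/(3*3**k*(k + 4))
s_(k+1) − s_k = (2*k**3 + 7*k**2 - 15*k - 39)/(3*3**k*(k**2 + 7*k + 12))
(s_(k+1) − s_k) − t_k = (-2*k**2 - 4*k + 21)/(3*3**k*(k**2 + 7*k + 12))

Invalid: residual (-2*k**2 - 4*k + 21)/(3*3**k*(k**2 + 7*k + 12)) ≠ 0.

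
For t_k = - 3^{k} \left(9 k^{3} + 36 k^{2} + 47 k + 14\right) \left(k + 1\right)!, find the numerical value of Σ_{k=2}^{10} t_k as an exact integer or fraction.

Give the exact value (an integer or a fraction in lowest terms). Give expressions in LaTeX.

t_(k+1)/t_k = 3*(9*k**4 + 81*k**3 + 272*k**2 + 398*k + 212)/(9*k**3 + 36*k**2 + 47*k + 14).
Gosper form: A/B · C(k+1)/C(k) with A=3*k + 6, B=1, C=k**3 + 4*k**2 + 47*k/9 + 14/9.
Solve (3*k + 6)·f(k+1) − (1)·f(k) = k**3 + 4*k**2 + 47*k/9 + 14/9.
deg f ≤ 2 (via 1,0,3).
Coefficient equations give f(k) = (k + 1)*(3*k - 2)/9.
So s_k = (B(k−1)f/C)·t_k = ((k + 1)*(3*k - 2)/(9*k**3 + 36*k**2 + 47*k + 14))·t_k = -3**k*(k + 1)*(3*k - 2)*factorial(k + 1).
Δs = -3**k*(9*k**3 + 36*k**2 + 47*k + 14)*factorial(k + 1), as required.
Evaluate s at k=11 and k=2: -31565575073894400 and -648; difference -31565575073893752.

Σ = -31565575073893752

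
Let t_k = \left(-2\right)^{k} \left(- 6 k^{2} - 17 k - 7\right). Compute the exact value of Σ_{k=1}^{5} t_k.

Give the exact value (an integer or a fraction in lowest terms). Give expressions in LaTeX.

t_(k+1)/t_k = 2*(-6*k**2 - 29*k - 30)/(6*k**2 + 17*k + 7).
A = -2, B = 1, C = k**2 + 17*k/6 + 7/6.
Need (-2)·f(k+1) − (1)·f(k) = k**2 + 17*k/6 + 7/6.
From deg A=0, deg B=0, deg C=2: d=2.
Solve for f: f(k) = -(2*k**2 + 3*k - 1)/6 (degree 2 ≤ 2).
Certificate R = B(k−1)f/C = -(2*k**2 + 3*k - 1)/((2*k + 1)*(3*k + 7)) gives s_k = (-2)**k*(2*k**2 + 3*k - 1).
Δs = (-2)**k*(-6*k**2 - 17*k - 7), as required.
Sum = s_(6) − s_(1); s_(6) = 5696, s_(1) = -8 ⇒ 5704.

Σ = 5704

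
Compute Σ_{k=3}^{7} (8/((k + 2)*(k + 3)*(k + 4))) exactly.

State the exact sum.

Σ = 16/165

Compute t_(k+1)/t_k: get (k + 2)/(k + 5).
Factor: A=k + 2; B=k + 5; C=1.
Solve (k + 2)·f(k+1) − (k + 4)·f(k) = 1.
Bound: deg f ≤ 2.
Coefficient equations give f(k) = k*(k + 5)/12.
Certificate R = B(k−1)f/C = k*(k + 4)*(k + 5)/12 gives s_k = 2*k*(k + 5)/(3*(k + 2)*(k + 3)).
Verify: 8/(k**3 + 9*k**2 + 26*k + 24) matches t_k.
Sum = s_(8) − s_(3); s_(8) = 104/165, s_(3) = 8/15 ⇒ 16/165.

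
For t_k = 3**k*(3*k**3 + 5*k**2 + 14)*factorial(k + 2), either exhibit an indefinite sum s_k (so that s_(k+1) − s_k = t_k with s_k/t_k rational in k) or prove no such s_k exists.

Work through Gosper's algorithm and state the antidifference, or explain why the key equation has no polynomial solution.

The ratio is 3*(k + 3)*(3*(k + 1)**3 + 5*(k + 1)**2 + 14)/(3*k**3 + 5*k**2 + 14).
A = 3*k + 9, B = 1, C = k**3 + 5*k**2/3 + 14/3.
f must satisfy (3*k + 9)·f(k+1) − (1)·f(k) = k**3 + 5*k**2/3 + 14/3.
From deg A=1, deg B=0, deg C=3: d=2.
Coefficient equations give f(k) = (k**2 - 3*k + 4)/3.
Then R = B(k−1)f/C = (k**2 - 3*k + 4)/(3*k**3 + 5*k**2 + 14), so s_k = R(k)·t_k = 3**k*(k**2 - 3*k + 4)*factorial(k + 2).
Δs = 3**k*(3*k**3 + 5*k**2 + 14)*factorial(k + 2), as required.

s_k = 3**k*(k**2 - 3*k + 4)*factorial(k + 2)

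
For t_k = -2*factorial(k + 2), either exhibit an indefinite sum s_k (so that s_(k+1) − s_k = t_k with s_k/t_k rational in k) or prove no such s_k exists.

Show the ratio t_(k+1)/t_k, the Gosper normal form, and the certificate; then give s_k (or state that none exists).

none (Gosper's algorithm certifies no s_k)

Step 1: r(k) = k + 3.
Gosper form: A/B · C(k+1)/C(k) with A=k + 3, B=1, C=1.
Need (k + 3)·f(k+1) − (1)·f(k) = 1.
From deg A=1, deg B=0, deg C=0: d=-1.
Bound -1 < 0, so the key equation has no polynomial solution.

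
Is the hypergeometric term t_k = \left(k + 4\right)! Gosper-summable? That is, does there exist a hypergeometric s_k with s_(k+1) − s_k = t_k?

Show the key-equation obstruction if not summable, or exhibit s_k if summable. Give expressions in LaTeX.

Step 1: r(k) = k + 5.
Factor: A=k + 5; B=1; C=1.
f must satisfy (k + 5)·f(k+1) − (1)·f(k) = 1.
deg f ≤ -1 (via 1,0,0).
Negative degree bound (-1): no f exists, t_k not Gosper-summable.

No; the degree bound rules out any f.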